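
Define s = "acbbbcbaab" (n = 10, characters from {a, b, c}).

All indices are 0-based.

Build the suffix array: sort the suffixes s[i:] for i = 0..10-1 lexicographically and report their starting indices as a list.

[7, 8, 0, 9, 6, 2, 3, 4, 5, 1]

sorted suffixes:
  #0 SA[0]=7  'aab'
  #1 SA[1]=8  'ab'
  #2 SA[2]=0  'acbbbcbaab'
  #3 SA[3]=9  'b'
  #4 SA[4]=6  'baab'
  #5 SA[5]=2  'bbbcbaab'
  #6 SA[6]=3  'bbcbaab'
  #7 SA[7]=4  'bcbaab'
  #8 SA[8]=5  'cbaab'
  #9 SA[9]=1  'cbbbcbaab'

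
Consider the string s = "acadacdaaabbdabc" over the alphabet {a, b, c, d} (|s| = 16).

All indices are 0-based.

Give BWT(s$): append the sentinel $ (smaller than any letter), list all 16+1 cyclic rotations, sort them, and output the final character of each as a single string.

rank  rotation           last
    0  $acadacdaaabbdabc  c
    1  aaabbdabc$acadacd  d
    2  aabbdabc$acadacda  a
    3  abbdabc$acadacdaa  a
    4  abc$acadacdaaabbd  d
    5  acadacdaaabbdabc$  $
    6  acdaaabbdabc$acad  d
    7  adacdaaabbdabc$ac  c
    8  bbdabc$acadacdaaa  a
    9  bc$acadacdaaabbda  a
   10  bdabc$acadacdaaab  b
   11  c$acadacdaaabbdab  b
   12  cadacdaaabbdabc$a  a
   13  cdaaabbdabc$acada  a
   14  daaabbdabc$acadac  c
   15  dabc$acadacdaaabb  b
   16  dacdaaabbdabc$aca  a

cdaad$dcaabbaacba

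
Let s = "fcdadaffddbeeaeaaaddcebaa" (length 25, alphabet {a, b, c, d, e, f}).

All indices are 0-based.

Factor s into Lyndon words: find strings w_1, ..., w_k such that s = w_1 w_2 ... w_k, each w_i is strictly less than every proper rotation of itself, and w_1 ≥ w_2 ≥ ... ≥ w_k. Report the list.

["f", "cd", "adaffddbeeae", "aaaddceb", "a", "a"]

emit factor 1: 'f' (i=0, period=1)
emit factor 2: 'cd' (i=1, period=2)
emit factor 3: 'adaffddbeeae' (i=3, period=12)
emit factor 4: 'aaaddceb' (i=15, period=8)
emit factor 5: 'a' (i=23, period=1)
emit factor 6: 'a' (i=24, period=1)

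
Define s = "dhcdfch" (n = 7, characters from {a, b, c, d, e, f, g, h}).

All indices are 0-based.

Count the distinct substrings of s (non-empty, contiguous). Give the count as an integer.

25

sorted suffixes:
  #0 SA[0]=2  'cdfch'
  #1 SA[1]=5  'ch'
  #2 SA[2]=3  'dfch'
  #3 SA[3]=0  'dhcdfch'
  #4 SA[4]=4  'fch'
  #5 SA[5]=6  'h'
  #6 SA[6]=1  'hcdfch'

SA = [2, 5, 3, 0, 4, 6, 1]
rank  pair      lcp
   1  s[2:],s[5:]  1  'c'
   2  s[5:],s[3:]  0  ''
   3  s[3:],s[0:]  1  'd'
   4  s[0:],s[4:]  0  ''
   5  s[4:],s[6:]  0  ''
   6  s[6:],s[1:]  1  'h'

n(n+1)/2 = 7·8/2 = 28
Σ LCP = 0 + 1 + 0 + 1 + 0 + 0 + 1 = 3
distinct = 28 − 3 = 25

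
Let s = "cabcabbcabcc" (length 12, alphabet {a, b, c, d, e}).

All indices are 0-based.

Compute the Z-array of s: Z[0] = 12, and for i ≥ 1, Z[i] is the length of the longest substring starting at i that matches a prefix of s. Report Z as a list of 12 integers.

Z[0]=12
i=1: outside box; Z[1]=0
i=2: outside box; Z[2]=0
i=3: outside box; Z[3]=3 extend→box=[3,6)
i=4: min(r-i=2, Z[1]=0)=0; Z[4]=0
i=5: min(r-i=1, Z[2]=0)=0; Z[5]=0
i=6: outside box; Z[6]=0
i=7: outside box; Z[7]=4 extend→box=[7,11)
i=8: min(r-i=3, Z[1]=0)=0; Z[8]=0
i=9: min(r-i=2, Z[2]=0)=0; Z[9]=0
i=10: min(r-i=1, Z[3]=3)=1; Z[10]=1
i=11: outside box; Z[11]=1 extend→box=[11,12)

[12, 0, 0, 3, 0, 0, 0, 4, 0, 0, 1, 1]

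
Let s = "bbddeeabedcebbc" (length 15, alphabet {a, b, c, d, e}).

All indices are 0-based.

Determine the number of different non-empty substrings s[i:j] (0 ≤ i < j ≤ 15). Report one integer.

sorted suffixes:
  #0 SA[0]=6  'abedcebbc'
  #1 SA[1]=12  'bbc'
  #2 SA[2]=0  'bbddeeabedcebbc'
  #3 SA[3]=13  'bc'
  #4 SA[4]=1  'bddeeabedcebbc'
  #5 SA[5]=7  'bedcebbc'
  #6 SA[6]=14  'c'
  #7 SA[7]=10  'cebbc'
  #8 SA[8]=9  'dcebbc'
  #9 SA[9]=2  'ddeeabedcebbc'
  #10 SA[10]=3  'deeabedcebbc'
  #11 SA[11]=5  'eabedcebbc'
  #12 SA[12]=11  'ebbc'
  #13 SA[13]=8  'edcebbc'
  #14 SA[14]=4  'eeabedcebbc'

SA = [6, 12, 0, 13, 1, 7, 14, 10, 9, 2, 3, 5, 11, 8, 4]
i: (SA[i-1],SA[i]) lcp shared
  1: (6,12) 0 ''
  2: (12,0) 2 'bb'
  3: (0,13) 1 'b'
  4: (13,1) 1 'b'
  5: (1,7) 1 'b'
  6: (7,14) 0 ''
  7: (14,10) 1 'c'
  8: (10,9) 0 ''
  9: (9,2) 1 'd'
  10: (2,3) 1 'd'
  11: (3,5) 0 ''
  12: (5,11) 1 'e'
  13: (11,8) 1 'e'
  14: (8,4) 1 'e'

n(n+1)/2 = 15·16/2 = 120
Σ LCP = 0 + 0 + 2 + 1 + 1 + 1 + 0 + 1 + 0 + 1 + 1 + 0 + 1 + 1 + 1 = 11
distinct = 120 − 11 = 109

109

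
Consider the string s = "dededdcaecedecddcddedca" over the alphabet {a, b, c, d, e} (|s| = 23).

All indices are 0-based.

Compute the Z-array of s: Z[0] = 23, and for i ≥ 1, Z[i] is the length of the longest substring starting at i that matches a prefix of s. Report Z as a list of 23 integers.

Z[0]=23
i=1: i≥r, start 0; Z[1]=0
i=2: i≥r, start 0; Z[2]=3 grow→box=[2,5)
i=3: min(r-i=2, Z[1]=0)=0; Z[3]=0
i=4: min(r-i=1, Z[2]=3)=1; Z[4]=1
i=5: i≥r, start 0; Z[5]=1 grow→box=[5,6)
i=6: i≥r, start 0; Z[6]=0
i=7: i≥r, start 0; Z[7]=0
i=8: i≥r, start 0; Z[8]=0
i=9: i≥r, start 0; Z[9]=0
i=10: i≥r, start 0; Z[10]=0
i=11: i≥r, start 0; Z[11]=2 grow→box=[11,13)
i=12: min(r-i=1, Z[1]=0)=0; Z[12]=0
i=13: i≥r, start 0; Z[13]=0
i=14: i≥r, start 0; Z[14]=1 grow→box=[14,15)
i=15: i≥r, start 0; Z[15]=1 grow→box=[15,16)
i=16: i≥r, start 0; Z[16]=0
i=17: i≥r, start 0; Z[17]=1 grow→box=[17,18)
i=18: i≥r, start 0; Z[18]=3 grow→box=[18,21)
i=19: min(r-i=2, Z[1]=0)=0; Z[19]=0
i=20: min(r-i=1, Z[2]=3)=1; Z[20]=1
i=21: i≥r, start 0; Z[21]=0
i=22: i≥r, start 0; Z[22]=0

[23, 0, 3, 0, 1, 1, 0, 0, 0, 0, 0, 2, 0, 0, 1, 1, 0, 1, 3, 0, 1, 0, 0]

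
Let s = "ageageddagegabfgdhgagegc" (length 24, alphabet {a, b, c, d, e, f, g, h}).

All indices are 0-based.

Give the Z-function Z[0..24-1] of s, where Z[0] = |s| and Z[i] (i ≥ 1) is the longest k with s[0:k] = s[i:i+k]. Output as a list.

[24, 0, 0, 3, 0, 0, 0, 0, 3, 0, 0, 0, 1, 0, 0, 0, 0, 0, 0, 3, 0, 0, 0, 0]

Z[0]=24
i=1: outside box; Z[1]=0
i=2: outside box; Z[2]=0
i=3: outside box; Z[3]=3 grow→box=[3,6)
i=4: min(r-i=2, Z[1]=0)=0; Z[4]=0
i=5: min(r-i=1, Z[2]=0)=0; Z[5]=0
i=6: outside box; Z[6]=0
i=7: outside box; Z[7]=0
i=8: outside box; Z[8]=3 grow→box=[8,11)
i=9: min(r-i=2, Z[1]=0)=0; Z[9]=0
i=10: min(r-i=1, Z[2]=0)=0; Z[10]=0
i=11: outside box; Z[11]=0
i=12: outside box; Z[12]=1 grow→box=[12,13)
i=13: outside box; Z[13]=0
i=14: outside box; Z[14]=0
i=15: outside box; Z[15]=0
i=16: outside box; Z[16]=0
i=17: outside box; Z[17]=0
i=18: outside box; Z[18]=0
i=19: outside box; Z[19]=3 grow→box=[19,22)
i=20: min(r-i=2, Z[1]=0)=0; Z[20]=0
i=21: min(r-i=1, Z[2]=0)=0; Z[21]=0
i=22: outside box; Z[22]=0
i=23: outside box; Z[23]=0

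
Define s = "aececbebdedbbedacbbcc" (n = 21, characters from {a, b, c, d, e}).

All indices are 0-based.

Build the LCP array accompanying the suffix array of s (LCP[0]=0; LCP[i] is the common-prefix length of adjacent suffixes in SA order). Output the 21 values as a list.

rank | idx | suffix
   0 |  15 | acbbcc
   1 |   0 | aececbebdedbbedacbbcc
   2 |  17 | bbcc
   3 |  11 | bbedacbbcc
   4 |  18 | bcc
   5 |   7 | bdedbbedacbbcc
   6 |   5 | bebdedbbedacbbcc
   7 |  12 | bedacbbcc
   8 |  20 | c
   9 |  16 | cbbcc
  10 |   4 | cbebdedbbedacbbcc
  11 |  19 | cc
  12 |   2 | cecbebdedbbedacbbcc
  13 |  14 | dacbbcc
  14 |  10 | dbbedacbbcc
  15 |   8 | dedbbedacbbcc
  16 |   6 | ebdedbbedacbbcc
  17 |   3 | ecbebdedbbedacbbcc
  18 |   1 | ececbebdedbbedacbbcc
  19 |  13 | edacbbcc
  20 |   9 | edbbedacbbcc

SA = [15, 0, 17, 11, 18, 7, 5, 12, 20, 16, 4, 19, 2, 14, 10, 8, 6, 3, 1, 13, 9]
i: (SA[i-1],SA[i]) lcp shared
  1: (15,0) 1 'a'
  2: (0,17) 0 ''
  3: (17,11) 2 'bb'
  4: (11,18) 1 'b'
  5: (18,7) 1 'b'
  6: (7,5) 1 'b'
  7: (5,12) 2 'be'
  8: (12,20) 0 ''
  9: (20,16) 1 'c'
  10: (16,4) 2 'cb'
  11: (4,19) 1 'c'
  12: (19,2) 1 'c'
  13: (2,14) 0 ''
  14: (14,10) 1 'd'
  15: (10,8) 1 'd'
  16: (8,6) 0 ''
  17: (6,3) 1 'e'
  18: (3,1) 2 'ec'
  19: (1,13) 1 'e'
  20: (13,9) 2 'ed'

[0, 1, 0, 2, 1, 1, 1, 2, 0, 1, 2, 1, 1, 0, 1, 1, 0, 1, 2, 1, 2]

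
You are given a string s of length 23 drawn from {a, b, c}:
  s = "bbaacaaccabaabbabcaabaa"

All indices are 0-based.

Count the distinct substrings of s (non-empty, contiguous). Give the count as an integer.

234

rank | idx | suffix
   0 |  22 | a
   1 |  21 | aa
   2 |  18 | aabaa
   3 |  11 | aabbabcaabaa
   4 |   2 | aacaaccabaabbabcaabaa
   5 |   5 | aaccabaabbabcaabaa
   6 |  19 | abaa
   7 |   9 | abaabbabcaabaa
   8 |  12 | abbabcaabaa
   9 |  15 | abcaabaa
  10 |   3 | acaaccabaabbabcaabaa
  11 |   6 | accabaabbabcaabaa
  12 |  20 | baa
  13 |  10 | baabbabcaabaa
  14 |   1 | baacaaccabaabbabcaabaa
  15 |  14 | babcaabaa
  16 |   0 | bbaacaaccabaabbabcaabaa
  17 |  13 | bbabcaabaa
  18 |  16 | bcaabaa
  19 |  17 | caabaa
  20 |   4 | caaccabaabbabcaabaa
  21 |   8 | cabaabbabcaabaa
  22 |   7 | ccabaabbabcaabaa

SA = [22, 21, 18, 11, 2, 5, 19, 9, 12, 15, 3, 6, 20, 10, 1, 14, 0, 13, 16, 17, 4, 8, 7]
[i] adj suffixes → lcp
  [1] 22/21 → 1 ('a')
  [2] 21/18 → 2 ('aa')
  [3] 18/11 → 3 ('aab')
  [4] 11/2 → 2 ('aa')
  [5] 2/5 → 3 ('aac')
  [6] 5/19 → 1 ('a')
  [7] 19/9 → 4 ('abaa')
  [8] 9/12 → 2 ('ab')
  [9] 12/15 → 2 ('ab')
  [10] 15/3 → 1 ('a')
  [11] 3/6 → 2 ('ac')
  [12] 6/20 → 0 ('')
  [13] 20/10 → 3 ('baa')
  [14] 10/1 → 3 ('baa')
  [15] 1/14 → 2 ('ba')
  [16] 14/0 → 1 ('b')
  [17] 0/13 → 3 ('bba')
  [18] 13/16 → 1 ('b')
  [19] 16/17 → 0 ('')
  [20] 17/4 → 3 ('caa')
  [21] 4/8 → 2 ('ca')
  [22] 8/7 → 1 ('c')

n(n+1)/2 = 23·24/2 = 276
Σ LCP = 0 + 1 + 2 + 3 + 2 + 3 + 1 + 4 + 2 + 2 + 1 + 2 + 0 + 3 + 3 + 2 + 1 + 3 + 1 + 0 + 3 + 2 + 1 = 42
distinct = 276 − 42 = 234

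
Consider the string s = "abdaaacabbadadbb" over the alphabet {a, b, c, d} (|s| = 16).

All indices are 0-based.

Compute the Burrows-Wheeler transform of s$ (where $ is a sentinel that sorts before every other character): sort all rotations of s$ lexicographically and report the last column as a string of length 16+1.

rank  rotation           last
    0  $abdaaacabbadadbb  b
    1  aaacabbadadbb$abd  d
    2  aacabbadadbb$abda  a
    3  abbadadbb$abdaaac  c
    4  abdaaacabbadadbb$  $
    5  acabbadadbb$abdaa  a
    6  adadbb$abdaaacabb  b
    7  adbb$abdaaacabbad  d
    8  b$abdaaacabbadadb  b
    9  badadbb$abdaaacab  b
   10  bb$abdaaacabbadad  d
   11  bbadadbb$abdaaaca  a
   12  bdaaacabbadadbb$a  a
   13  cabbadadbb$abdaaa  a
   14  daaacabbadadbb$ab  b
   15  dadbb$abdaaacabba  a
   16  dbb$abdaaacabbada  a

bdac$abdbbdaaabaa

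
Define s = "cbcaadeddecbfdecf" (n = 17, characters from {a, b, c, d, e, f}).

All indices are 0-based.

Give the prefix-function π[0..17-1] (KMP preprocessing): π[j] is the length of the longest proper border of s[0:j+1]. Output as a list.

[0, 0, 1, 0, 0, 0, 0, 0, 0, 0, 1, 2, 0, 0, 0, 1, 0]

π[0] = 0
j=1 s[j]='b': π[1]=0 (border '')
j=2 s[j]='c': π[2]=1 (border 'c')
j=3 s[j]='a': k: 1→0; π[3]=0 (border '')
j=4 s[j]='a': π[4]=0 (border '')
j=5 s[j]='d': π[5]=0 (border '')
j=6 s[j]='e': π[6]=0 (border '')
j=7 s[j]='d': π[7]=0 (border '')
j=8 s[j]='d': π[8]=0 (border '')
j=9 s[j]='e': π[9]=0 (border '')
j=10 s[j]='c': π[10]=1 (border 'c')
j=11 s[j]='b': π[11]=2 (border 'cb')
j=12 s[j]='f': k: 2→0; π[12]=0 (border '')
j=13 s[j]='d': π[13]=0 (border '')
j=14 s[j]='e': π[14]=0 (border '')
j=15 s[j]='c': π[15]=1 (border 'c')
j=16 s[j]='f': k: 1→0; π[16]=0 (border '')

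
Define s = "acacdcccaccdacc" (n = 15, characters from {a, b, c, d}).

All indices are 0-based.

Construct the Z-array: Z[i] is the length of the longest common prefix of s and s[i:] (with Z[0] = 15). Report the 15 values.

Z[0]=15
i=1: outside box; Z[1]=0
i=2: outside box; Z[2]=2 scan→box=[2,4)
i=3: min(r-i=1, Z[1]=0)=0; Z[3]=0
i=4: outside box; Z[4]=0
i=5: outside box; Z[5]=0
i=6: outside box; Z[6]=0
i=7: outside box; Z[7]=0
i=8: outside box; Z[8]=2 scan→box=[8,10)
i=9: min(r-i=1, Z[1]=0)=0; Z[9]=0
i=10: outside box; Z[10]=0
i=11: outside box; Z[11]=0
i=12: outside box; Z[12]=2 scan→box=[12,14)
i=13: min(r-i=1, Z[1]=0)=0; Z[13]=0
i=14: outside box; Z[14]=0

[15, 0, 2, 0, 0, 0, 0, 0, 2, 0, 0, 0, 2, 0, 0]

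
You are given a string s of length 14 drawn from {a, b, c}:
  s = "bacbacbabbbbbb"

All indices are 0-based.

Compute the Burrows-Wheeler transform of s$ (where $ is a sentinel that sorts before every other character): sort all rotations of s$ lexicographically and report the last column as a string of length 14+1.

bbbbbcc$bbbbaaa

rank  rotation         last
    0  $bacbacbabbbbbb  b
    1  abbbbbb$bacbacb  b
    2  acbabbbbbb$bacb  b
    3  acbacbabbbbbb$b  b
    4  b$bacbacbabbbbb  b
    5  babbbbbb$bacbac  c
    6  bacbabbbbbb$bac  c
    7  bacbacbabbbbbb$  $
    8  bb$bacbacbabbbb  b
    9  bbb$bacbacbabbb  b
   10  bbbb$bacbacbabb  b
   11  bbbbb$bacbacbab  b
   12  bbbbbb$bacbacba  a
   13  cbabbbbbb$bacba  a
   14  cbacbabbbbbb$ba  a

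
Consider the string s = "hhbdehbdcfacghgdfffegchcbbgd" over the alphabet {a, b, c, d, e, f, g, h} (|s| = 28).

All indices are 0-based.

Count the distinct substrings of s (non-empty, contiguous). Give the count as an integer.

381

rank | idx | suffix
   0 |  10 | acghgdfffegchcbbgd
   1 |  24 | bbgd
   2 |   6 | bdcfacghgdfffegchcbbgd
   3 |   2 | bdehbdcfacghgdfffegchcbbgd
   4 |  25 | bgd
   5 |  23 | cbbgd
   6 |   8 | cfacghgdfffegchcbbgd
   7 |  11 | cghgdfffegchcbbgd
   8 |  21 | chcbbgd
   9 |  27 | d
  10 |   7 | dcfacghgdfffegchcbbgd
  11 |   3 | dehbdcfacghgdfffegchcbbgd
  12 |  15 | dfffegchcbbgd
  13 |  19 | egchcbbgd
  14 |   4 | ehbdcfacghgdfffegchcbbgd
  15 |   9 | facghgdfffegchcbbgd
  16 |  18 | fegchcbbgd
  17 |  17 | ffegchcbbgd
  18 |  16 | fffegchcbbgd
  19 |  20 | gchcbbgd
  20 |  26 | gd
  21 |  14 | gdfffegchcbbgd
  22 |  12 | ghgdfffegchcbbgd
  23 |   5 | hbdcfacghgdfffegchcbbgd
  24 |   1 | hbdehbdcfacghgdfffegchcbbgd
  25 |  22 | hcbbgd
  26 |  13 | hgdfffegchcbbgd
  27 |   0 | hhbdehbdcfacghgdfffegchcbbgd

SA = [10, 24, 6, 2, 25, 23, 8, 11, 21, 27, 7, 3, 15, 19, 4, 9, 18, 17, 16, 20, 26, 14, 12, 5, 1, 22, 13, 0]
[i] adj suffixes → lcp
  [1] 10/24 → 0 ('')
  [2] 24/6 → 1 ('b')
  [3] 6/2 → 2 ('bd')
  [4] 2/25 → 1 ('b')
  [5] 25/23 → 0 ('')
  [6] 23/8 → 1 ('c')
  [7] 8/11 → 1 ('c')
  [8] 11/21 → 1 ('c')
  [9] 21/27 → 0 ('')
  [10] 27/7 → 1 ('d')
  [11] 7/3 → 1 ('d')
  [12] 3/15 → 1 ('d')
  [13] 15/19 → 0 ('')
  [14] 19/4 → 1 ('e')
  [15] 4/9 → 0 ('')
  [16] 9/18 → 1 ('f')
  [17] 18/17 → 1 ('f')
  [18] 17/16 → 2 ('ff')
  [19] 16/20 → 0 ('')
  [20] 20/26 → 1 ('g')
  [21] 26/14 → 2 ('gd')
  [22] 14/12 → 1 ('g')
  [23] 12/5 → 0 ('')
  [24] 5/1 → 3 ('hbd')
  [25] 1/22 → 1 ('h')
  [26] 22/13 → 1 ('h')
  [27] 13/0 → 1 ('h')

n(n+1)/2 = 28·29/2 = 406
Σ LCP = 0 + 0 + 1 + 2 + 1 + 0 + 1 + 1 + 1 + 0 + 1 + 1 + 1 + 0 + 1 + 0 + 1 + 1 + 2 + 0 + 1 + 2 + 1 + 0 + 3 + 1 + 1 + 1 = 25
distinct = 406 − 25 = 381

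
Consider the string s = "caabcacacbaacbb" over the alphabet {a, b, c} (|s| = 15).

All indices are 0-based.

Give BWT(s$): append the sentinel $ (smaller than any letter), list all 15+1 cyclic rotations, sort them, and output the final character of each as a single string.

rank  rotation          last
    0  $caabcacacbaacbb  b
    1  aabcacacbaacbb$c  c
    2  aacbb$caabcacacb  b
    3  abcacacbaacbb$ca  a
    4  acacbaacbb$caabc  c
    5  acbaacbb$caabcac  c
    6  acbb$caabcacacba  a
    7  b$caabcacacbaacb  b
    8  baacbb$caabcacac  c
    9  bb$caabcacacbaac  c
   10  bcacacbaacbb$caa  a
   11  caabcacacbaacbb$  $
   12  cacacbaacbb$caab  b
   13  cacbaacbb$caabca  a
   14  cbaacbb$caabcaca  a
   15  cbb$caabcacacbaa  a

bcbaccabcca$baaa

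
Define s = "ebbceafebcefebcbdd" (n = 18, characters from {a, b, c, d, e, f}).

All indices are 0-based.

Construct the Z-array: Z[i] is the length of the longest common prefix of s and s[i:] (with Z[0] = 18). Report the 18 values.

Z[0]=18
i=1: outside box; Z[1]=0
i=2: outside box; Z[2]=0
i=3: outside box; Z[3]=0
i=4: outside box; Z[4]=1 extend→box=[4,5)
i=5: outside box; Z[5]=0
i=6: outside box; Z[6]=0
i=7: outside box; Z[7]=2 extend→box=[7,9)
i=8: min(r-i=1, Z[1]=0)=0; Z[8]=0
i=9: outside box; Z[9]=0
i=10: outside box; Z[10]=1 extend→box=[10,11)
i=11: outside box; Z[11]=0
i=12: outside box; Z[12]=2 extend→box=[12,14)
i=13: min(r-i=1, Z[1]=0)=0; Z[13]=0
i=14: outside box; Z[14]=0
i=15: outside box; Z[15]=0
i=16: outside box; Z[16]=0
i=17: outside box; Z[17]=0

[18, 0, 0, 0, 1, 0, 0, 2, 0, 0, 1, 0, 2, 0, 0, 0, 0, 0]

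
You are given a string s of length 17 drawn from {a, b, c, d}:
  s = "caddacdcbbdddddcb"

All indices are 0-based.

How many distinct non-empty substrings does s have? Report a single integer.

rank | idx | suffix
   0 |   4 | acdcbbdddddcb
   1 |   1 | addacdcbbdddddcb
   2 |  16 | b
   3 |   8 | bbdddddcb
   4 |   9 | bdddddcb
   5 |   0 | caddacdcbbdddddcb
   6 |  15 | cb
   7 |   7 | cbbdddddcb
   8 |   5 | cdcbbdddddcb
   9 |   3 | dacdcbbdddddcb
  10 |  14 | dcb
  11 |   6 | dcbbdddddcb
  12 |   2 | ddacdcbbdddddcb
  13 |  13 | ddcb
  14 |  12 | dddcb
  15 |  11 | ddddcb
  16 |  10 | dddddcb

SA = [4, 1, 16, 8, 9, 0, 15, 7, 5, 3, 14, 6, 2, 13, 12, 11, 10]
i: (SA[i-1],SA[i]) lcp shared
  1: (4,1) 1 'a'
  2: (1,16) 0 ''
  3: (16,8) 1 'b'
  4: (8,9) 1 'b'
  5: (9,0) 0 ''
  6: (0,15) 1 'c'
  7: (15,7) 2 'cb'
  8: (7,5) 1 'c'
  9: (5,3) 0 ''
  10: (3,14) 1 'd'
  11: (14,6) 3 'dcb'
  12: (6,2) 1 'd'
  13: (2,13) 2 'dd'
  14: (13,12) 2 'dd'
  15: (12,11) 3 'ddd'
  16: (11,10) 4 'dddd'

n(n+1)/2 = 17·18/2 = 153
Σ LCP = 0 + 1 + 0 + 1 + 1 + 0 + 1 + 2 + 1 + 0 + 1 + 3 + 1 + 2 + 2 + 3 + 4 = 23
distinct = 153 − 23 = 130

130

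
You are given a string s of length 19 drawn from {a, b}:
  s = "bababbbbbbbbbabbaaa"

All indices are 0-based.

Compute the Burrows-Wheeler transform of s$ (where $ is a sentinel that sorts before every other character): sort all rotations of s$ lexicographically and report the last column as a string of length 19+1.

aaabbbbb$baabbbbbbba

rank  rotation              last
    0  $bababbbbbbbbbabbaaa  a
    1  a$bababbbbbbbbbabbaa  a
    2  aa$bababbbbbbbbbabba  a
    3  aaa$bababbbbbbbbbabb  b
    4  ababbbbbbbbbabbaaa$b  b
    5  abbaaa$bababbbbbbbbb  b
    6  abbbbbbbbbabbaaa$bab  b
    7  baaa$bababbbbbbbbbab  b
    8  bababbbbbbbbbabbaaa$  $
    9  babbaaa$bababbbbbbbb  b
   10  babbbbbbbbbabbaaa$ba  a
   11  bbaaa$bababbbbbbbbba  a
   12  bbabbaaa$bababbbbbbb  b
   13  bbbabbaaa$bababbbbbb  b
   14  bbbbabbaaa$bababbbbb  b
   15  bbbbbabbaaa$bababbbb  b
   16  bbbbbbabbaaa$bababbb  b
   17  bbbbbbbabbaaa$bababb  b
   18  bbbbbbbbabbaaa$babab  b
   19  bbbbbbbbbabbaaa$baba  a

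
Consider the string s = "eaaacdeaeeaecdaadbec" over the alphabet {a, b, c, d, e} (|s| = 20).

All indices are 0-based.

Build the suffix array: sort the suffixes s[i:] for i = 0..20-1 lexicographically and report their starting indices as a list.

[1, 2, 14, 3, 15, 10, 7, 17, 19, 12, 4, 13, 16, 5, 0, 9, 6, 18, 11, 8]

sorted suffixes:
  #0 SA[0]=1  'aaacdeaeeaecdaadbec'
  #1 SA[1]=2  'aacdeaeeaecdaadbec'
  #2 SA[2]=14  'aadbec'
  #3 SA[3]=3  'acdeaeeaecdaadbec'
  #4 SA[4]=15  'adbec'
  #5 SA[5]=10  'aecdaadbec'
  #6 SA[6]=7  'aeeaecdaadbec'
  #7 SA[7]=17  'bec'
  #8 SA[8]=19  'c'
  #9 SA[9]=12  'cdaadbec'
  #10 SA[10]=4  'cdeaeeaecdaadbec'
  #11 SA[11]=13  'daadbec'
  #12 SA[12]=16  'dbec'
  #13 SA[13]=5  'deaeeaecdaadbec'
  #14 SA[14]=0  'eaaacdeaeeaecdaadbec'
  #15 SA[15]=9  'eaecdaadbec'
  #16 SA[16]=6  'eaeeaecdaadbec'
  #17 SA[17]=18  'ec'
  #18 SA[18]=11  'ecdaadbec'
  #19 SA[19]=8  'eeaecdaadbec'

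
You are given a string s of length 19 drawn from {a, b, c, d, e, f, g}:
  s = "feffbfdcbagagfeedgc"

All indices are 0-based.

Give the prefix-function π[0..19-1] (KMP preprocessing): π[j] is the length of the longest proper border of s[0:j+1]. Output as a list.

[0, 0, 1, 1, 0, 1, 0, 0, 0, 0, 0, 0, 0, 1, 2, 0, 0, 0, 0]

π[0] = 0
j=1 s[j]='e': π[1]=0 (border '')
j=2 s[j]='f': π[2]=1 (border 'f')
j=3 s[j]='f': k: 1→0; π[3]=1 (border 'f')
j=4 s[j]='b': k: 1→0; π[4]=0 (border '')
j=5 s[j]='f': π[5]=1 (border 'f')
j=6 s[j]='d': k: 1→0; π[6]=0 (border '')
j=7 s[j]='c': π[7]=0 (border '')
j=8 s[j]='b': π[8]=0 (border '')
j=9 s[j]='a': π[9]=0 (border '')
j=10 s[j]='g': π[10]=0 (border '')
j=11 s[j]='a': π[11]=0 (border '')
j=12 s[j]='g': π[12]=0 (border '')
j=13 s[j]='f': π[13]=1 (border 'f')
j=14 s[j]='e': π[14]=2 (border 'fe')
j=15 s[j]='e': k: 2→0; π[15]=0 (border '')
j=16 s[j]='d': π[16]=0 (border '')
j=17 s[j]='g': π[17]=0 (border '')
j=18 s[j]='c': π[18]=0 (border '')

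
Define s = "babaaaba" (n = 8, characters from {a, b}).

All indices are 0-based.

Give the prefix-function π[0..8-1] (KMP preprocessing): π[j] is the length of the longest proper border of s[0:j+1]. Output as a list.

π[0] = 0
j=1 s[j]='a': π[1]=0 (border '')
j=2 s[j]='b': π[2]=1 (border 'b')
j=3 s[j]='a': π[3]=2 (border 'ba')
j=4 s[j]='a': k: 2→0; π[4]=0 (border '')
j=5 s[j]='a': π[5]=0 (border '')
j=6 s[j]='b': π[6]=1 (border 'b')
j=7 s[j]='a': π[7]=2 (border 'ba')

[0, 0, 1, 2, 0, 0, 1, 2]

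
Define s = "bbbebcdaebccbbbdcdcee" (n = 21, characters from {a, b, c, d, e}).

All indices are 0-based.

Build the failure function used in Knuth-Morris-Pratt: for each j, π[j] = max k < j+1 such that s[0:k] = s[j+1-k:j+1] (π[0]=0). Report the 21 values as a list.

[0, 1, 2, 0, 1, 0, 0, 0, 0, 1, 0, 0, 1, 2, 3, 0, 0, 0, 0, 0, 0]

π[0] = 0
j=1 s[j]='b': π[1]=1 (border 'b')
j=2 s[j]='b': π[2]=2 (border 'bb')
j=3 s[j]='e': k: 2→1→0; π[3]=0 (border '')
j=4 s[j]='b': π[4]=1 (border 'b')
j=5 s[j]='c': k: 1→0; π[5]=0 (border '')
j=6 s[j]='d': π[6]=0 (border '')
j=7 s[j]='a': π[7]=0 (border '')
j=8 s[j]='e': π[8]=0 (border '')
j=9 s[j]='b': π[9]=1 (border 'b')
j=10 s[j]='c': k: 1→0; π[10]=0 (border '')
j=11 s[j]='c': π[11]=0 (border '')
j=12 s[j]='b': π[12]=1 (border 'b')
j=13 s[j]='b': π[13]=2 (border 'bb')
j=14 s[j]='b': π[14]=3 (border 'bbb')
j=15 s[j]='d': k: 3→2→1→0; π[15]=0 (border '')
j=16 s[j]='c': π[16]=0 (border '')
j=17 s[j]='d': π[17]=0 (border '')
j=18 s[j]='c': π[18]=0 (border '')
j=19 s[j]='e': π[19]=0 (border '')
j=20 s[j]='e': π[20]=0 (border '')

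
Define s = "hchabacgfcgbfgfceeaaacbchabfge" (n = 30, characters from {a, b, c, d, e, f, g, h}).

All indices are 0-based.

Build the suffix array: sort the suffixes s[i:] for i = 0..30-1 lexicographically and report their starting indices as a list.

rank | idx | suffix
   0 |  18 | aaacbchabfge
   1 |  19 | aacbchabfge
   2 |   3 | abacgfcgbfgfceeaaacbchabfge
   3 |  25 | abfge
   4 |  20 | acbchabfge
   5 |   5 | acgfcgbfgfceeaaacbchabfge
   6 |   4 | bacgfcgbfgfceeaaacbchabfge
   7 |  22 | bchabfge
   8 |  26 | bfge
   9 |  11 | bfgfceeaaacbchabfge
  10 |  21 | cbchabfge
  11 |  15 | ceeaaacbchabfge
  12 |   9 | cgbfgfceeaaacbchabfge
  13 |   6 | cgfcgbfgfceeaaacbchabfge
  14 |   1 | chabacgfcgbfgfceeaaacbchabfge
  15 |  23 | chabfge
  16 |  29 | e
  17 |  17 | eaaacbchabfge
  18 |  16 | eeaaacbchabfge
  19 |  14 | fceeaaacbchabfge
  20 |   8 | fcgbfgfceeaaacbchabfge
  21 |  27 | fge
  22 |  12 | fgfceeaaacbchabfge
  23 |  10 | gbfgfceeaaacbchabfge
  24 |  28 | ge
  25 |  13 | gfceeaaacbchabfge
  26 |   7 | gfcgbfgfceeaaacbchabfge
  27 |   2 | habacgfcgbfgfceeaaacbchabfge
  28 |  24 | habfge
  29 |   0 | hchabacgfcgbfgfceeaaacbchabfge

[18, 19, 3, 25, 20, 5, 4, 22, 26, 11, 21, 15, 9, 6, 1, 23, 29, 17, 16, 14, 8, 27, 12, 10, 28, 13, 7, 2, 24, 0]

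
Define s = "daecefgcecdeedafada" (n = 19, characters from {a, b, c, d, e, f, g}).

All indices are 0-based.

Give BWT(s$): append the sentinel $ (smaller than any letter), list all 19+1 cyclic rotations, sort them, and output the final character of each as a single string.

rank  rotation              last
    0  $daecefgcecdeedafada  a
    1  a$daecefgcecdeedafad  d
    2  ada$daecefgcecdeedaf  f
    3  aecefgcecdeedafada$d  d
    4  afada$daecefgcecdeed  d
    5  cdeedafada$daecefgce  e
    6  cecdeedafada$daecefg  g
    7  cefgcecdeedafada$dae  e
    8  da$daecefgcecdeedafa  a
    9  daecefgcecdeedafada$  $
   10  dafada$daecefgcecdee  e
   11  deedafada$daecefgcec  c
   12  ecdeedafada$daecefgc  c
   13  ecefgcecdeedafada$da  a
   14  edafada$daecefgcecde  e
   15  eedafada$daecefgcecd  d
   16  efgcecdeedafada$daec  c
   17  fada$daecefgcecdeeda  a
   18  fgcecdeedafada$daece  e
   19  gcecdeedafada$daecef  f

adfddegea$eccaedcaef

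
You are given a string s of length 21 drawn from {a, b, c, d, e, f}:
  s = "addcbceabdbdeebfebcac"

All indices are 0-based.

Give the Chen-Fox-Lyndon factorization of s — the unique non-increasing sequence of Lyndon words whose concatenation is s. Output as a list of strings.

emit factor 1: 'addcbce' (i=0, period=7)
emit factor 2: 'abdbdeebfebcac' (i=7, period=14)

["addcbce", "abdbdeebfebcac"]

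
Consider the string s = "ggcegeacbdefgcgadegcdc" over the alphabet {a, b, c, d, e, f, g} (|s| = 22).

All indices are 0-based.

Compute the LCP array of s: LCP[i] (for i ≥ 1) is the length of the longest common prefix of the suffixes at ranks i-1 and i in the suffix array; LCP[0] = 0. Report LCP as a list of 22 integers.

[0, 1, 0, 0, 1, 1, 1, 1, 0, 1, 2, 0, 1, 1, 2, 0, 0, 1, 2, 2, 1, 1]

rank→(start, suffix):
  0 → (6, 'acbdefgcgadegcdc')
  1 → (15, 'adegcdc')
  2 → (8, 'bdefgcgadegcdc')
  3 → (21, 'c')
  4 → (7, 'cbdefgcgadegcdc')
  5 → (19, 'cdc')
  6 → (2, 'cegeacbdefgcgadegcdc')
  7 → (13, 'cgadegcdc')
  8 → (20, 'dc')
  9 → (9, 'defgcgadegcdc')
  10 → (16, 'degcdc')
  11 → (5, 'eacbdefgcgadegcdc')
  12 → (10, 'efgcgadegcdc')
  13 → (17, 'egcdc')
  14 → (3, 'egeacbdefgcgadegcdc')
  15 → (11, 'fgcgadegcdc')
  16 → (14, 'gadegcdc')
  17 → (18, 'gcdc')
  18 → (1, 'gcegeacbdefgcgadegcdc')
  19 → (12, 'gcgadegcdc')
  20 → (4, 'geacbdefgcgadegcdc')
  21 → (0, 'ggcegeacbdefgcgadegcdc')

SA = [6, 15, 8, 21, 7, 19, 2, 13, 20, 9, 16, 5, 10, 17, 3, 11, 14, 18, 1, 12, 4, 0]
[i] adj suffixes → lcp
  [1] 6/15 → 1 ('a')
  [2] 15/8 → 0 ('')
  [3] 8/21 → 0 ('')
  [4] 21/7 → 1 ('c')
  [5] 7/19 → 1 ('c')
  [6] 19/2 → 1 ('c')
  [7] 2/13 → 1 ('c')
  [8] 13/20 → 0 ('')
  [9] 20/9 → 1 ('d')
  [10] 9/16 → 2 ('de')
  [11] 16/5 → 0 ('')
  [12] 5/10 → 1 ('e')
  [13] 10/17 → 1 ('e')
  [14] 17/3 → 2 ('eg')
  [15] 3/11 → 0 ('')
  [16] 11/14 → 0 ('')
  [17] 14/18 → 1 ('g')
  [18] 18/1 → 2 ('gc')
  [19] 1/12 → 2 ('gc')
  [20] 12/4 → 1 ('g')
  [21] 4/0 → 1 ('g')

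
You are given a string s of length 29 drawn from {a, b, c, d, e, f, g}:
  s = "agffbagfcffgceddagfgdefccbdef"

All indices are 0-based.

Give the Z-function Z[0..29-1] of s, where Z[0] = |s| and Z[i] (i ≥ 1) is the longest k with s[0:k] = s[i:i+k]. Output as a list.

Z[0]=29
i=1: fresh scan; Z[1]=0
i=2: fresh scan; Z[2]=0
i=3: fresh scan; Z[3]=0
i=4: fresh scan; Z[4]=0
i=5: fresh scan; Z[5]=3 extend→box=[5,8)
i=6: min(r-i=2, Z[1]=0)=0; Z[6]=0
i=7: min(r-i=1, Z[2]=0)=0; Z[7]=0
i=8: fresh scan; Z[8]=0
i=9: fresh scan; Z[9]=0
i=10: fresh scan; Z[10]=0
i=11: fresh scan; Z[11]=0
i=12: fresh scan; Z[12]=0
i=13: fresh scan; Z[13]=0
i=14: fresh scan; Z[14]=0
i=15: fresh scan; Z[15]=0
i=16: fresh scan; Z[16]=3 extend→box=[16,19)
i=17: min(r-i=2, Z[1]=0)=0; Z[17]=0
i=18: min(r-i=1, Z[2]=0)=0; Z[18]=0
i=19: fresh scan; Z[19]=0
i=20: fresh scan; Z[20]=0
i=21: fresh scan; Z[21]=0
i=22: fresh scan; Z[22]=0
i=23: fresh scan; Z[23]=0
i=24: fresh scan; Z[24]=0
i=25: fresh scan; Z[25]=0
i=26: fresh scan; Z[26]=0
i=27: fresh scan; Z[27]=0
i=28: fresh scan; Z[28]=0

[29, 0, 0, 0, 0, 3, 0, 0, 0, 0, 0, 0, 0, 0, 0, 0, 3, 0, 0, 0, 0, 0, 0, 0, 0, 0, 0, 0, 0]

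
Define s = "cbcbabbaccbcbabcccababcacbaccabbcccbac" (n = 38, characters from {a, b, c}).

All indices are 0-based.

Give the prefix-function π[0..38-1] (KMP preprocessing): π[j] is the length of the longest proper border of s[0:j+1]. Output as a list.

[0, 0, 1, 2, 0, 0, 0, 0, 1, 1, 2, 3, 4, 5, 6, 1, 1, 1, 0, 0, 0, 0, 1, 0, 1, 2, 0, 1, 1, 0, 0, 0, 1, 1, 1, 2, 0, 1]

π[0] = 0
j=1 s[j]='b': π[1]=0 (border '')
j=2 s[j]='c': π[2]=1 (border 'c')
j=3 s[j]='b': π[3]=2 (border 'cb')
j=4 s[j]='a': k: 2→0; π[4]=0 (border '')
j=5 s[j]='b': π[5]=0 (border '')
j=6 s[j]='b': π[6]=0 (border '')
j=7 s[j]='a': π[7]=0 (border '')
j=8 s[j]='c': π[8]=1 (border 'c')
j=9 s[j]='c': k: 1→0; π[9]=1 (border 'c')
j=10 s[j]='b': π[10]=2 (border 'cb')
j=11 s[j]='c': π[11]=3 (border 'cbc')
j=12 s[j]='b': π[12]=4 (border 'cbcb')
j=13 s[j]='a': π[13]=5 (border 'cbcba')
j=14 s[j]='b': π[14]=6 (border 'cbcbab')
j=15 s[j]='c': k: 6→0; π[15]=1 (border 'c')
j=16 s[j]='c': k: 1→0; π[16]=1 (border 'c')
j=17 s[j]='c': k: 1→0; π[17]=1 (border 'c')
j=18 s[j]='a': k: 1→0; π[18]=0 (border '')
j=19 s[j]='b': π[19]=0 (border '')
j=20 s[j]='a': π[20]=0 (border '')
j=21 s[j]='b': π[21]=0 (border '')
j=22 s[j]='c': π[22]=1 (border 'c')
j=23 s[j]='a': k: 1→0; π[23]=0 (border '')
j=24 s[j]='c': π[24]=1 (border 'c')
j=25 s[j]='b': π[25]=2 (border 'cb')
j=26 s[j]='a': k: 2→0; π[26]=0 (border '')
j=27 s[j]='c': π[27]=1 (border 'c')
j=28 s[j]='c': k: 1→0; π[28]=1 (border 'c')
j=29 s[j]='a': k: 1→0; π[29]=0 (border '')
j=30 s[j]='b': π[30]=0 (border '')
j=31 s[j]='b': π[31]=0 (border '')
j=32 s[j]='c': π[32]=1 (border 'c')
j=33 s[j]='c': k: 1→0; π[33]=1 (border 'c')
j=34 s[j]='c': k: 1→0; π[34]=1 (border 'c')
j=35 s[j]='b': π[35]=2 (border 'cb')
j=36 s[j]='a': k: 2→0; π[36]=0 (border '')
j=37 s[j]='c': π[37]=1 (border 'c')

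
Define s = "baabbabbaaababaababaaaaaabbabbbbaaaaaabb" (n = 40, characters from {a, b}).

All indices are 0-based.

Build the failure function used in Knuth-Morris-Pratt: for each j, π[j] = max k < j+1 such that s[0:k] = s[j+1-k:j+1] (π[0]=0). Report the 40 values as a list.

[0, 0, 0, 1, 1, 2, 1, 1, 2, 3, 0, 1, 2, 1, 2, 3, 4, 2, 1, 2, 3, 0, 0, 0, 0, 1, 1, 2, 1, 1, 1, 1, 2, 3, 0, 0, 0, 0, 1, 1]

π[0] = 0
j=1 s[j]='a': π[1]=0 (border '')
j=2 s[j]='a': π[2]=0 (border '')
j=3 s[j]='b': π[3]=1 (border 'b')
j=4 s[j]='b': k: 1→0; π[4]=1 (border 'b')
j=5 s[j]='a': π[5]=2 (border 'ba')
j=6 s[j]='b': k: 2→0; π[6]=1 (border 'b')
j=7 s[j]='b': k: 1→0; π[7]=1 (border 'b')
j=8 s[j]='a': π[8]=2 (border 'ba')
j=9 s[j]='a': π[9]=3 (border 'baa')
j=10 s[j]='a': k: 3→0; π[10]=0 (border '')
j=11 s[j]='b': π[11]=1 (border 'b')
j=12 s[j]='a': π[12]=2 (border 'ba')
j=13 s[j]='b': k: 2→0; π[13]=1 (border 'b')
j=14 s[j]='a': π[14]=2 (border 'ba')
j=15 s[j]='a': π[15]=3 (border 'baa')
j=16 s[j]='b': π[16]=4 (border 'baab')
j=17 s[j]='a': k: 4→1; π[17]=2 (border 'ba')
j=18 s[j]='b': k: 2→0; π[18]=1 (border 'b')
j=19 s[j]='a': π[19]=2 (border 'ba')
j=20 s[j]='a': π[20]=3 (border 'baa')
j=21 s[j]='a': k: 3→0; π[21]=0 (border '')
j=22 s[j]='a': π[22]=0 (border '')
j=23 s[j]='a': π[23]=0 (border '')
j=24 s[j]='a': π[24]=0 (border '')
j=25 s[j]='b': π[25]=1 (border 'b')
j=26 s[j]='b': k: 1→0; π[26]=1 (border 'b')
j=27 s[j]='a': π[27]=2 (border 'ba')
j=28 s[j]='b': k: 2→0; π[28]=1 (border 'b')
j=29 s[j]='b': k: 1→0; π[29]=1 (border 'b')
j=30 s[j]='b': k: 1→0; π[30]=1 (border 'b')
j=31 s[j]='b': k: 1→0; π[31]=1 (border 'b')
j=32 s[j]='a': π[32]=2 (border 'ba')
j=33 s[j]='a': π[33]=3 (border 'baa')
j=34 s[j]='a': k: 3→0; π[34]=0 (border '')
j=35 s[j]='a': π[35]=0 (border '')
j=36 s[j]='a': π[36]=0 (border '')
j=37 s[j]='a': π[37]=0 (border '')
j=38 s[j]='b': π[38]=1 (border 'b')
j=39 s[j]='b': k: 1→0; π[39]=1 (border 'b')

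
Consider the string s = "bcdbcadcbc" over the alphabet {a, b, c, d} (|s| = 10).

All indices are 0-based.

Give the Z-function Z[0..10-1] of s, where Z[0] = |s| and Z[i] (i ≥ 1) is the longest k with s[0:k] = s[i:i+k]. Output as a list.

Z[0]=10
i=1: i≥r, start 0; Z[1]=0
i=2: i≥r, start 0; Z[2]=0
i=3: i≥r, start 0; Z[3]=2 extend→box=[3,5)
i=4: min(r-i=1, Z[1]=0)=0; Z[4]=0
i=5: i≥r, start 0; Z[5]=0
i=6: i≥r, start 0; Z[6]=0
i=7: i≥r, start 0; Z[7]=0
i=8: i≥r, start 0; Z[8]=2 extend→box=[8,10)
i=9: min(r-i=1, Z[1]=0)=0; Z[9]=0

[10, 0, 0, 2, 0, 0, 0, 0, 2, 0]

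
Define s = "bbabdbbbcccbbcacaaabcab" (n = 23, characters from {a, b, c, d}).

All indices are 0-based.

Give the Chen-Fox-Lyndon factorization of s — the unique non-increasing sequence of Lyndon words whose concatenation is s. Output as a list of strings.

["b", "b", "abdbbbcccbbcac", "aaabcab"]

emit factor 1: 'b' (i=0, period=1)
emit factor 2: 'b' (i=1, period=1)
emit factor 3: 'abdbbbcccbbcac' (i=2, period=14)
emit factor 4: 'aaabcab' (i=16, period=7)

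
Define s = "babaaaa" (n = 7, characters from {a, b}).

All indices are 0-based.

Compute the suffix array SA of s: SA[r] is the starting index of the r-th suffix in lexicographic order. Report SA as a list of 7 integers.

rank | idx | suffix
   0 |   6 | a
   1 |   5 | aa
   2 |   4 | aaa
   3 |   3 | aaaa
   4 |   1 | abaaaa
   5 |   2 | baaaa
   6 |   0 | babaaaa

[6, 5, 4, 3, 1, 2, 0]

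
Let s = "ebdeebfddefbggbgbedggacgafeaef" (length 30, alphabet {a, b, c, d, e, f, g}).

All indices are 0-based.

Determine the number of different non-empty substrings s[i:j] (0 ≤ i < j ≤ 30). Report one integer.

sorted suffixes:
  #0 SA[0]=21  'acgafeaef'
  #1 SA[1]=27  'aef'
  #2 SA[2]=24  'afeaef'
  #3 SA[3]=1  'bdeebfddefbggbgbedggacgafeaef'
  #4 SA[4]=16  'bedggacgafeaef'
  #5 SA[5]=5  'bfddefbggbgbedggacgafeaef'
  #6 SA[6]=14  'bgbedggacgafeaef'
  #7 SA[7]=11  'bggbgbedggacgafeaef'
  #8 SA[8]=22  'cgafeaef'
  #9 SA[9]=7  'ddefbggbgbedggacgafeaef'
  #10 SA[10]=2  'deebfddefbggbgbedggacgafeaef'
  #11 SA[11]=8  'defbggbgbedggacgafeaef'
  #12 SA[12]=18  'dggacgafeaef'
  #13 SA[13]=26  'eaef'
  #14 SA[14]=0  'ebdeebfddefbggbgbedggacgafeaef'
  #15 SA[15]=4  'ebfddefbggbgbedggacgafeaef'
  #16 SA[16]=17  'edggacgafeaef'
  #17 SA[17]=3  'eebfddefbggbgbedggacgafeaef'
  #18 SA[18]=28  'ef'
  #19 SA[19]=9  'efbggbgbedggacgafeaef'
  #20 SA[20]=29  'f'
  #21 SA[21]=10  'fbggbgbedggacgafeaef'
  #22 SA[22]=6  'fddefbggbgbedggacgafeaef'
  #23 SA[23]=25  'feaef'
  #24 SA[24]=20  'gacgafeaef'
  #25 SA[25]=23  'gafeaef'
  #26 SA[26]=15  'gbedggacgafeaef'
  #27 SA[27]=13  'gbgbedggacgafeaef'
  #28 SA[28]=19  'ggacgafeaef'
  #29 SA[29]=12  'ggbgbedggacgafeaef'

SA = [21, 27, 24, 1, 16, 5, 14, 11, 22, 7, 2, 8, 18, 26, 0, 4, 17, 3, 28, 9, 29, 10, 6, 25, 20, 23, 15, 13, 19, 12]
i: (SA[i-1],SA[i]) lcp shared
  1: (21,27) 1 'a'
  2: (27,24) 1 'a'
  3: (24,1) 0 ''
  4: (1,16) 1 'b'
  5: (16,5) 1 'b'
  6: (5,14) 1 'b'
  7: (14,11) 2 'bg'
  8: (11,22) 0 ''
  9: (22,7) 0 ''
  10: (7,2) 1 'd'
  11: (2,8) 2 'de'
  12: (8,18) 1 'd'
  13: (18,26) 0 ''
  14: (26,0) 1 'e'
  15: (0,4) 2 'eb'
  16: (4,17) 1 'e'
  17: (17,3) 1 'e'
  18: (3,28) 1 'e'
  19: (28,9) 2 'ef'
  20: (9,29) 0 ''
  21: (29,10) 1 'f'
  22: (10,6) 1 'f'
  23: (6,25) 1 'f'
  24: (25,20) 0 ''
  25: (20,23) 2 'ga'
  26: (23,15) 1 'g'
  27: (15,13) 2 'gb'
  28: (13,19) 1 'g'
  29: (19,12) 2 'gg'

n(n+1)/2 = 30·31/2 = 465
Σ LCP = 0 + 1 + 1 + 0 + 1 + 1 + 1 + 2 + 0 + 0 + 1 + 2 + 1 + 0 + 1 + 2 + 1 + 1 + 1 + 2 + 0 + 1 + 1 + 1 + 0 + 2 + 1 + 2 + 1 + 2 = 30
distinct = 465 − 30 = 435

435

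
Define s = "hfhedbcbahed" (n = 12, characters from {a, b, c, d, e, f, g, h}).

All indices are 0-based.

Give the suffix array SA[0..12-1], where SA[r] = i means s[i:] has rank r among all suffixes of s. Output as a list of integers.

rank | idx | suffix
   0 |   8 | ahed
   1 |   7 | bahed
   2 |   5 | bcbahed
   3 |   6 | cbahed
   4 |  11 | d
   5 |   4 | dbcbahed
   6 |  10 | ed
   7 |   3 | edbcbahed
   8 |   1 | fhedbcbahed
   9 |   9 | hed
  10 |   2 | hedbcbahed
  11 |   0 | hfhedbcbahed

[8, 7, 5, 6, 11, 4, 10, 3, 1, 9, 2, 0]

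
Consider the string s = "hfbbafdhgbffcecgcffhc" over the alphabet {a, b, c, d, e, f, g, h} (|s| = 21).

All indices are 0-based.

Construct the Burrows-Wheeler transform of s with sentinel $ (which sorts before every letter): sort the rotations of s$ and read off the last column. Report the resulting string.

cbbfghfgefchfabcfhcf$d

rank  rotation                last
    0  $hfbbafdhgbffcecgcffhc  c
    1  afdhgbffcecgcffhc$hfbb  b
    2  bafdhgbffcecgcffhc$hfb  b
    3  bbafdhgbffcecgcffhc$hf  f
    4  bffcecgcffhc$hfbbafdhg  g
    5  c$hfbbafdhgbffcecgcffh  h
    6  cecgcffhc$hfbbafdhgbff  f
    7  cffhc$hfbbafdhgbffcecg  g
    8  cgcffhc$hfbbafdhgbffce  e
    9  dhgbffcecgcffhc$hfbbaf  f
   10  ecgcffhc$hfbbafdhgbffc  c
   11  fbbafdhgbffcecgcffhc$h  h
   12  fcecgcffhc$hfbbafdhgbf  f
   13  fdhgbffcecgcffhc$hfbba  a
   14  ffcecgcffhc$hfbbafdhgb  b
   15  ffhc$hfbbafdhgbffcecgc  c
   16  fhc$hfbbafdhgbffcecgcf  f
   17  gbffcecgcffhc$hfbbafdh  h
   18  gcffhc$hfbbafdhgbffcec  c
   19  hc$hfbbafdhgbffcecgcff  f
   20  hfbbafdhgbffcecgcffhc$  $
   21  hgbffcecgcffhc$hfbbafd  d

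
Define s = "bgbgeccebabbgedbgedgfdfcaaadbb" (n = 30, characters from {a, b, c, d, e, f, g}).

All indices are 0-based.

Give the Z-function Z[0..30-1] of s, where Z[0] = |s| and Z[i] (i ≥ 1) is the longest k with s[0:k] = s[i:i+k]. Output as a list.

Z[0]=30
i=1: fresh scan; Z[1]=0
i=2: fresh scan; Z[2]=2 scan→box=[2,4)
i=3: min(r-i=1, Z[1]=0)=0; Z[3]=0
i=4: fresh scan; Z[4]=0
i=5: fresh scan; Z[5]=0
i=6: fresh scan; Z[6]=0
i=7: fresh scan; Z[7]=0
i=8: fresh scan; Z[8]=1 scan→box=[8,9)
i=9: fresh scan; Z[9]=0
i=10: fresh scan; Z[10]=1 scan→box=[10,11)
i=11: fresh scan; Z[11]=2 scan→box=[11,13)
i=12: min(r-i=1, Z[1]=0)=0; Z[12]=0
i=13: fresh scan; Z[13]=0
i=14: fresh scan; Z[14]=0
i=15: fresh scan; Z[15]=2 scan→box=[15,17)
i=16: min(r-i=1, Z[1]=0)=0; Z[16]=0
i=17: fresh scan; Z[17]=0
i=18: fresh scan; Z[18]=0
i=19: fresh scan; Z[19]=0
i=20: fresh scan; Z[20]=0
i=21: fresh scan; Z[21]=0
i=22: fresh scan; Z[22]=0
i=23: fresh scan; Z[23]=0
i=24: fresh scan; Z[24]=0
i=25: fresh scan; Z[25]=0
i=26: fresh scan; Z[26]=0
i=27: fresh scan; Z[27]=0
i=28: fresh scan; Z[28]=1 scan→box=[28,29)
i=29: fresh scan; Z[29]=1 scan→box=[29,30)

[30, 0, 2, 0, 0, 0, 0, 0, 1, 0, 1, 2, 0, 0, 0, 2, 0, 0, 0, 0, 0, 0, 0, 0, 0, 0, 0, 0, 1, 1]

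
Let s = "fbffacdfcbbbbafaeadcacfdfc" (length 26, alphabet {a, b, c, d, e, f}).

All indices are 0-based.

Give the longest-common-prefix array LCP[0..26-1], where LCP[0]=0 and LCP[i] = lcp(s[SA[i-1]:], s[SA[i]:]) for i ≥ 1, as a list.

[0, 2, 1, 1, 1, 0, 1, 2, 3, 1, 0, 1, 1, 1, 1, 0, 1, 3, 0, 0, 2, 1, 1, 2, 1, 1]

sorted suffixes:
  #0 SA[0]=4  'acdfcbbbbafaeadcacfdfc'
  #1 SA[1]=20  'acfdfc'
  #2 SA[2]=17  'adcacfdfc'
  #3 SA[3]=15  'aeadcacfdfc'
  #4 SA[4]=13  'afaeadcacfdfc'
  #5 SA[5]=12  'bafaeadcacfdfc'
  #6 SA[6]=11  'bbafaeadcacfdfc'
  #7 SA[7]=10  'bbbafaeadcacfdfc'
  #8 SA[8]=9  'bbbbafaeadcacfdfc'
  #9 SA[9]=1  'bffacdfcbbbbafaeadcacfdfc'
  #10 SA[10]=25  'c'
  #11 SA[11]=19  'cacfdfc'
  #12 SA[12]=8  'cbbbbafaeadcacfdfc'
  #13 SA[13]=5  'cdfcbbbbafaeadcacfdfc'
  #14 SA[14]=21  'cfdfc'
  #15 SA[15]=18  'dcacfdfc'
  #16 SA[16]=23  'dfc'
  #17 SA[17]=6  'dfcbbbbafaeadcacfdfc'
  #18 SA[18]=16  'eadcacfdfc'
  #19 SA[19]=3  'facdfcbbbbafaeadcacfdfc'
  #20 SA[20]=14  'faeadcacfdfc'
  #21 SA[21]=0  'fbffacdfcbbbbafaeadcacfdfc'
  #22 SA[22]=24  'fc'
  #23 SA[23]=7  'fcbbbbafaeadcacfdfc'
  #24 SA[24]=22  'fdfc'
  #25 SA[25]=2  'ffacdfcbbbbafaeadcacfdfc'

SA = [4, 20, 17, 15, 13, 12, 11, 10, 9, 1, 25, 19, 8, 5, 21, 18, 23, 6, 16, 3, 14, 0, 24, 7, 22, 2]
rank  pair      lcp
   1  s[4:],s[20:]  2  'ac'
   2  s[20:],s[17:]  1  'a'
   3  s[17:],s[15:]  1  'a'
   4  s[15:],s[13:]  1  'a'
   5  s[13:],s[12:]  0  ''
   6  s[12:],s[11:]  1  'b'
   7  s[11:],s[10:]  2  'bb'
   8  s[10:],s[9:]  3  'bbb'
   9  s[9:],s[1:]  1  'b'
  10  s[1:],s[25:]  0  ''
  11  s[25:],s[19:]  1  'c'
  12  s[19:],s[8:]  1  'c'
  13  s[8:],s[5:]  1  'c'
  14  s[5:],s[21:]  1  'c'
  15  s[21:],s[18:]  0  ''
  16  s[18:],s[23:]  1  'd'
  17  s[23:],s[6:]  3  'dfc'
  18  s[6:],s[16:]  0  ''
  19  s[16:],s[3:]  0  ''
  20  s[3:],s[14:]  2  'fa'
  21  s[14:],s[0:]  1  'f'
  22  s[0:],s[24:]  1  'f'
  23  s[24:],s[7:]  2  'fc'
  24  s[7:],s[22:]  1  'f'
  25  s[22:],s[2:]  1  'f'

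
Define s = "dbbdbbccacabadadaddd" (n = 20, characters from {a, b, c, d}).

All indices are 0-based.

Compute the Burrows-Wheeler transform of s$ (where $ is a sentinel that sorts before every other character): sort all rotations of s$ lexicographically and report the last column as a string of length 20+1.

dccbddaddbbacbdaab$da

rank  rotation               last
    0  $dbbdbbccacabadadaddd  d
    1  abadadaddd$dbbdbbccac  c
    2  acabadadaddd$dbbdbbcc  c
    3  adadaddd$dbbdbbccacab  b
    4  adaddd$dbbdbbccacabad  d
    5  addd$dbbdbbccacabadad  d
    6  badadaddd$dbbdbbccaca  a
    7  bbccacabadadaddd$dbbd  d
    8  bbdbbccacabadadaddd$d  d
    9  bccacabadadaddd$dbbdb  b
   10  bdbbccacabadadaddd$db  b
   11  cabadadaddd$dbbdbbcca  a
   12  cacabadadaddd$dbbdbbc  c
   13  ccacabadadaddd$dbbdbb  b
   14  d$dbbdbbccacabadadadd  d
   15  dadaddd$dbbdbbccacaba  a
   16  daddd$dbbdbbccacabada  a
   17  dbbccacabadadaddd$dbb  b
   18  dbbdbbccacabadadaddd$  $
   19  dd$dbbdbbccacabadadad  d
   20  ddd$dbbdbbccacabadada  a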